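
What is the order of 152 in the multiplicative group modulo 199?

198

Since 152 ∈ (Z/199Z)^×, its order divides φ(199) = 199 − 1 = 198 = 2 · 3^2 · 11.
Divisors of 198: 1, 2, 3, 6, 9, 11, 18, 22, 33, 66, 99, 198.
Test each divisor d:
152^1 ≡ 152 (mod 199)
152^2 ≡ 20 (mod 199)
152^3 ≡ 55 (mod 199)
152^6 ≡ 40 (mod 199)
152^9 ≡ 11 (mod 199)
152^11 ≡ 21 (mod 199)
152^18 ≡ 121 (mod 199)
152^22 ≡ 43 (mod 199)
152^33 ≡ 107 (mod 199)
152^66 ≡ 106 (mod 199)
152^99 ≡ 198 (mod 199)
152^198 ≡ 1 (mod 199) ✓
The smallest such exponent is 198, so the order of 152 is 198.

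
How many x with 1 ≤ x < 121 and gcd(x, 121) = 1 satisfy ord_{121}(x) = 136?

φ(121) = φ(11^2) = 11·(11−1) = 110 = 2 · 5 · 11.
Since (Z/121Z)^× is cyclic of order 110, the number of elements of order d is φ(d) when d | 110 and 0 otherwise.
Here 110 is not a multiple of 136, so there are no elements of order 136.

0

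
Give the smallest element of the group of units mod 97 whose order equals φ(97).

φ(97) = 97 − 1 = 96 = 2^5 · 3.
g is a primitive root iff g^(96/q) ≢ 1 (mod 97) for each prime q ∈ {2, 3}.
g = 2: 2^48 ≡ 1 — hits 1, so not a primitive root.
g = 3: 3^48 ≡ 1 — hits 1, so not a primitive root.
g = 4: 4^48 ≡ 1 — hits 1, so not a primitive root.
g = 5: 5^48 ≡ 96; 5^32 ≡ 35 — none is 1, so 5 is a primitive root.
So 5 is the smallest generator of (Z/97Z)^×.

5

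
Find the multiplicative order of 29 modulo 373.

By Lagrange's theorem, ord_373(29) divides φ(373) = 373 − 1 = 372 = 2^2 · 3 · 31.
Divisors of 372: 1, 2, 3, 4, 6, 12, 31, 62, 93, 124, 186, 372.
Compute 29^d (mod 373) for the divisors d until we hit 1:
29^1 ≡ 29 (mod 373)
29^2 ≡ 95 (mod 373)
29^3 ≡ 144 (mod 373)
29^4 ≡ 73 (mod 373)
29^6 ≡ 221 (mod 373)
29^12 ≡ 351 (mod 373)
29^31 ≡ 88 (mod 373)
29^62 ≡ 284 (mod 373)
29^93 ≡ 1 (mod 373) ✓
Hence ord(29) = 93.

93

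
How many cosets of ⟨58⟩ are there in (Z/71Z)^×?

ord(58) | φ(71) = 71 − 1 = 70 = 2 · 5 · 7.
Divisors of 70: 1, 2, 5, 7, 10, 14, 35, 70.
Evaluate successive powers at the divisors of 70:
58^1 ≡ 58 (mod 71)
58^2 ≡ 27 (mod 71)
58^5 ≡ 37 (mod 71)
58^7 ≡ 5 (mod 71)
58^10 ≡ 20 (mod 71)
58^14 ≡ 25 (mod 71)
58^35 ≡ 1 (mod 71) ✓
Thus |⟨58⟩| = ord(58) = 35.
Index = |(Z/71Z)^×| / |⟨58⟩| = 70 / 35 = 2.

2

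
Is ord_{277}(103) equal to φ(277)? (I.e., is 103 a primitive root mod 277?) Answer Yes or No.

φ(277) = 277 − 1 = 276 = 2^2 · 3 · 23.
Test 103^(276/q) mod 277 for each prime factor q of 276:
103^138 ≡ 276 (mod 277)  [q = 2: ≢ 1 ✓]
103^92 ≡ 116 (mod 277)  [q = 3: ≢ 1 ✓]
103^12 ≡ 157 (mod 277)  [q = 23: ≢ 1 ✓]
Every test exponent gives a nontrivial residue, hence 103 generates the full group.

Yes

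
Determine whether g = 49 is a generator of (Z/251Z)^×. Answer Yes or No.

φ(251) = 251 − 1 = 250 = 2 · 5^3.
It suffices to check that the order of 49 is not a proper divisor of 250: compute 49^(250/q) for q ∈ {2, 5}.
49^125 ≡ 1 (mod 251)  [q = 2: ≡ 1 ✗]
49^50 ≡ 219 (mod 251)  [q = 5: ≢ 1 ✓]
Since 49^125 ≡ 1, the order of 49 divides 125 < 250, so 49 is not a primitive root.

No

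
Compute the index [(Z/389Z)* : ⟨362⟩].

1

Since 362 ∈ (Z/389Z)^×, its order divides φ(389) = 389 − 1 = 388 = 2^2 · 97.
Divisors of 388: 1, 2, 4, 97, 194, 388.
Check 362^d mod 389 for each divisor in increasing order:
362^1 ≡ 362
362^2 ≡ 340
362^4 ≡ 67
362^97 ≡ 274
362^194 ≡ 388
362^388 ≡ 1
So ord_389(362) = 388, hence |⟨362⟩| = 388.
[(Z/389Z)^× : ⟨362⟩] = 388/388 = 1.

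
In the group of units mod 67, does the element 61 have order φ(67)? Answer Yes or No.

Yes

φ(67) = 67 − 1 = 66 = 2 · 3 · 11.
An element g generates (Z/67Z)^× iff g^(66/q) ≢ 1 (mod 67) for each prime q ∈ {2, 3, 11}.
61^33 ≡ 66 (mod 67)  [q = 2: ≢ 1 ✓]
61^22 ≡ 37 (mod 67)  [q = 3: ≢ 1 ✓]
61^6 ≡ 24 (mod 67)  [q = 11: ≢ 1 ✓]
None equal 1, so ord_67(61) = 66: 61 is a primitive root.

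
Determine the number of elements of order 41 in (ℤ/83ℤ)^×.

φ(83) = 83 − 1 = 82 = 2 · 41.
In a cyclic group of order 82, there are φ(d) elements of order d for each divisor d of 82, and zero for non-divisors.
41 | 82, and φ(41) = 41 − 1 = 40.

40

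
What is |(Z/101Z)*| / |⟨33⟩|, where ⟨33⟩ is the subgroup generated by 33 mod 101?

ord(33) | φ(101) = 101 − 1 = 100 = 2^2 · 5^2.
Divisors of 100: 1, 2, 4, 5, 10, 20, 25, 50, 100.
Evaluate successive powers at the divisors of 100:
33^1 ≡ 33
33^2 ≡ 79
33^4 ≡ 80
33^5 ≡ 14
33^10 ≡ 95
33^20 ≡ 36
33^25 ≡ 100
33^50 ≡ 1
So ord_101(33) = 50, hence |⟨33⟩| = 50.
[(Z/101Z)^× : ⟨33⟩] = 100/50 = 2.

2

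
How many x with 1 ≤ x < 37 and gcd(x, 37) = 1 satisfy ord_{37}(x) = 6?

2

φ(37) = 37 − 1 = 36 = 2^2 · 3^2.
Since (Z/37Z)^× is cyclic of order 36, the number of elements of order d is φ(d) when d | 36 and 0 otherwise.
6 = 2 · 3 divides 36, and φ(6) = 2.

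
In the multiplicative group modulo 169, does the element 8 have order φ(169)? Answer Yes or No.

No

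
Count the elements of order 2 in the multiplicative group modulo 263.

1

φ(263) = 263 − 1 = 262 = 2 · 131.
Since (Z/263Z)^× is cyclic of order 262, the number of elements of order d is φ(d) when d | 262 and 0 otherwise.
2 | 262, and φ(2) = 2 − 1 = 1.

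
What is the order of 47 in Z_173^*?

Since 47 ∈ (Z/173Z)^×, its order divides φ(173) = 173 − 1 = 172 = 2^2 · 43.
Divisors of 172: 1, 2, 4, 43, 86, 172.
Test each divisor d:
47^1 ≡ 47 (mod 173)
47^2 ≡ 133 (mod 173)
47^4 ≡ 43 (mod 173)
47^43 ≡ 1 (mod 173) ✓
Hence ord(47) = 43.

43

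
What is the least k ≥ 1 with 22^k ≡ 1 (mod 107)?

Since 22 ∈ (Z/107Z)^×, its order divides φ(107) = 107 − 1 = 106 = 2 · 53.
Divisors of 106: 1, 2, 53, 106.
Check 22^d mod 107 for each divisor in increasing order:
22^1 ≡ 22 (mod 107)
22^2 ≡ 56 (mod 107)
22^53 ≡ 106 (mod 107)
22^106 ≡ 1 (mod 107) ✓
Therefore the multiplicative order of 22 modulo 107 is 106.

106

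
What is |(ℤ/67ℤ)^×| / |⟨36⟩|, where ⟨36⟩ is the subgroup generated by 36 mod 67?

By Lagrange's theorem, ord_67(36) divides φ(67) = 67 − 1 = 66 = 2 · 3 · 11.
Divisors of 66: 1, 2, 3, 6, 11, 22, 33, 66.
Check 36^d mod 67 for each divisor in increasing order:
36^1 ≡ 36 (mod 67)
36^2 ≡ 23 (mod 67)
36^3 ≡ 24 (mod 67)
36^6 ≡ 40 (mod 67)
36^11 ≡ 37 (mod 67)
36^22 ≡ 29 (mod 67)
36^33 ≡ 1 (mod 67) ✓
The order of 36 is 33, so the subgroup it generates has 33 elements.
The index is φ(67) / ord(36) = 66 / 33 = 2.

2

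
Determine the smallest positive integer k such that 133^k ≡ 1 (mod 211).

Since 133 ∈ (Z/211Z)^×, its order divides φ(211) = 211 − 1 = 210 = 2 · 3 · 5 · 7.
Divisors of 210: 1, 2, 3, 5, 6, 7, 10, 14, 15, 21, 30, 35, 42, 70, 105, 210.
Compute 133^d (mod 211) for the divisors d until we hit 1:
133^1 ≡ 133 (mod 211)
133^2 ≡ 176 (mod 211)
133^3 ≡ 198 (mod 211)
133^5 ≡ 33 (mod 211)
133^6 ≡ 169 (mod 211)
133^7 ≡ 111 (mod 211)
133^10 ≡ 34 (mod 211)
133^14 ≡ 83 (mod 211)
133^15 ≡ 67 (mod 211)
133^21 ≡ 140 (mod 211)
133^30 ≡ 58 (mod 211)
133^35 ≡ 15 (mod 211)
133^42 ≡ 188 (mod 211)
133^70 ≡ 14 (mod 211)
133^105 ≡ 210 (mod 211)
133^210 ≡ 1 (mod 211) ✓
Hence ord(133) = 210.

210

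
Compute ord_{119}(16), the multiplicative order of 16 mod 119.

By Lagrange's theorem, ord_119(16) divides φ(119) = φ(7·17) = (7−1)·(17−1) = 6·16 = 96 = 2^5 · 3.
Divisors of 96: 1, 2, 3, 4, 6, 8, 12, 16, 24, 32, 48, 96.
Evaluate successive powers at the divisors of 96:
16^1 ≡ 16 (mod 119)
16^2 ≡ 18 (mod 119)
16^3 ≡ 50 (mod 119)
16^4 ≡ 86 (mod 119)
16^6 ≡ 1 (mod 119) ✓
The smallest such exponent is 6, so the order of 16 is 6.

6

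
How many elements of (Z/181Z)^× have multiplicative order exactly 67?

0

φ(181) = 181 − 1 = 180 = 2^2 · 3^2 · 5.
Since (Z/181Z)^× is cyclic of order 180, the number of elements of order d is φ(d) when d | 180 and 0 otherwise.
Here 180 is not a multiple of 67, so there are no elements of order 67.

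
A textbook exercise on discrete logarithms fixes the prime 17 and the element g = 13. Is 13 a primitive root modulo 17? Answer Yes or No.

No

φ(17) = 17 − 1 = 16 = 2^4.
13 is a primitive root mod 17 iff 13^(φ(17)/q) ≢ 1 for every prime q | φ(17), i.e. q ∈ {2}.
13^8 ≡ 1 (mod 17)  [q = 2: ≡ 1 ✗]
Since 13^8 ≡ 1, the order of 13 divides 8 < 16, so 13 is not a primitive root.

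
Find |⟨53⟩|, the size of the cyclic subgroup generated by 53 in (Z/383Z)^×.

Since 53 ∈ (Z/383Z)^×, its order divides φ(383) = 383 − 1 = 382 = 2 · 191.
Divisors of 382: 1, 2, 191, 382.
Check 53^d mod 383 for each divisor in increasing order:
53^1 ≡ 53 (mod 383)
53^2 ≡ 128 (mod 383)
53^191 ≡ 382 (mod 383)
53^382 ≡ 1 (mod 383) ✓
The smallest such exponent is 382, so the order of 53 is 382.

382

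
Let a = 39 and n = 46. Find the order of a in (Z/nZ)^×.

The order of 39 must divide φ(46) = φ(2)·φ(23) = 1·22 = 22 = 2 · 11.
Divisors of 22: 1, 2, 11, 22.
Check 39^d mod 46 for each divisor in increasing order:
39^1 ≡ 39
39^2 ≡ 3
39^11 ≡ 1
Hence ord(39) = 11.

11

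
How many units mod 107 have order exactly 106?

52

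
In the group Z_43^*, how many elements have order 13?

0

φ(43) = 43 − 1 = 42 = 2 · 3 · 7.
In a cyclic group of order 42, there are φ(d) elements of order d for each divisor d of 42, and zero for non-divisors.
Here 42 is not a multiple of 13, so there are no elements of order 13.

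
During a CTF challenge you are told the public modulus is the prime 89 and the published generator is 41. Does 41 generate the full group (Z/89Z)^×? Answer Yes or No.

φ(89) = 89 − 1 = 88 = 2^3 · 11.
It suffices to check that the order of 41 is not a proper divisor of 88: compute 41^(88/q) for q ∈ {2, 11}.
41^44 ≡ 88 (mod 89)  [q = 2: ≢ 1 ✓]
41^8 ≡ 32 (mod 89)  [q = 11: ≢ 1 ✓]
Every test exponent gives a nontrivial residue, hence 41 generates the full group.

Yes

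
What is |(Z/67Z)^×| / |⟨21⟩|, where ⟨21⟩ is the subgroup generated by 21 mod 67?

2

By Lagrange's theorem, ord_67(21) divides φ(67) = 67 − 1 = 66 = 2 · 3 · 11.
Divisors of 66: 1, 2, 3, 6, 11, 22, 33, 66.
Test each divisor d:
21^1 ≡ 21 (mod 67)
21^2 ≡ 39 (mod 67)
21^3 ≡ 15 (mod 67)
21^6 ≡ 24 (mod 67)
21^11 ≡ 37 (mod 67)
21^22 ≡ 29 (mod 67)
21^33 ≡ 1 (mod 67) ✓
So ord_67(21) = 33, hence |⟨21⟩| = 33.
The index is φ(67) / ord(21) = 66 / 33 = 2.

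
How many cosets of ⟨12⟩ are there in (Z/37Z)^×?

4

ord(12) | φ(37) = 37 − 1 = 36 = 2^2 · 3^2.
Divisors of 36: 1, 2, 3, 4, 6, 9, 12, 18, 36.
Test each divisor d:
12^1 ≡ 12 (mod 37)
12^2 ≡ 33 (mod 37)
12^3 ≡ 26 (mod 37)
12^4 ≡ 16 (mod 37)
12^6 ≡ 10 (mod 37)
12^9 ≡ 1 (mod 37) ✓
The order of 12 is 9, so the subgroup it generates has 9 elements.
Index = |(Z/37Z)^×| / |⟨12⟩| = 36 / 9 = 4.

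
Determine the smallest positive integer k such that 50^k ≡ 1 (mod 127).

ord(50) | φ(127) = 127 − 1 = 126 = 2 · 3^2 · 7.
Divisors of 126: 1, 2, 3, 6, 7, 9, 14, 18, 21, 42, 63, 126.
Check 50^d mod 127 for each divisor in increasing order:
50^1 ≡ 50 (mod 127)
50^2 ≡ 87 (mod 127)
50^3 ≡ 32 (mod 127)
50^6 ≡ 8 (mod 127)
50^7 ≡ 19 (mod 127)
50^9 ≡ 2 (mod 127)
50^14 ≡ 107 (mod 127)
50^18 ≡ 4 (mod 127)
50^21 ≡ 1 (mod 127) ✓
So ord_127(50) = 21.

21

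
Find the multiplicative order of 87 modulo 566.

The order of 87 must divide φ(566) = φ(2)·φ(283) = 1·282 = 282 = 2 · 3 · 47.
Divisors of 282: 1, 2, 3, 6, 47, 94, 141, 282.
Check 87^d mod 566 for each divisor in increasing order:
87^1 ≡ 87
87^2 ≡ 211
87^3 ≡ 245
87^6 ≡ 29
87^47 ≡ 239
87^94 ≡ 521
87^141 ≡ 565
87^282 ≡ 1
So ord_566(87) = 282.

282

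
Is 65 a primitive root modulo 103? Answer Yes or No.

Yes

φ(103) = 103 − 1 = 102 = 2 · 3 · 17.
It suffices to check that the order of 65 is not a proper divisor of 102: compute 65^(102/q) for q ∈ {2, 3, 17}.
65^51 ≡ 102 (mod 103)  [q = 2: ≢ 1 ✓]
65^34 ≡ 56 (mod 103)  [q = 3: ≢ 1 ✓]
65^6 ≡ 8 (mod 103)  [q = 17: ≢ 1 ✓]
All checks pass, so 65 has order 102 and is a primitive root modulo 103.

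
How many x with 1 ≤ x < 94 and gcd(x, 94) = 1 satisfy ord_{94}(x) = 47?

φ(94) = φ(2)·φ(47) = 1·46 = 46 = 2 · 23.
In a cyclic group of order 46, there are φ(d) elements of order d for each divisor d of 46, and zero for non-divisors.
47 does not divide 46, so no element of (Z/94Z)^× has order 47.

0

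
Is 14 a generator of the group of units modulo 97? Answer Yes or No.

Yes

φ(97) = 97 − 1 = 96 = 2^5 · 3.
Test 14^(96/q) mod 97 for each prime factor q of 96:
14^48 ≡ 96 (mod 97)  [q = 2: ≢ 1 ✓]
14^32 ≡ 61 (mod 97)  [q = 3: ≢ 1 ✓]
Every test exponent gives a nontrivial residue, hence 14 generates the full group.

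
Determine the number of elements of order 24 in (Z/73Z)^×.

φ(73) = 73 − 1 = 72 = 2^3 · 3^2.
Since (Z/73Z)^× is cyclic of order 72, the number of elements of order d is φ(d) when d | 72 and 0 otherwise.
24 = 2^3 · 3 divides 72, and φ(24) = 8.

8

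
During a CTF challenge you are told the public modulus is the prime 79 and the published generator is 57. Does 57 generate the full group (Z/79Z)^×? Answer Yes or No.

φ(79) = 79 − 1 = 78 = 2 · 3 · 13.
It suffices to check that the order of 57 is not a proper divisor of 78: compute 57^(78/q) for q ∈ {2, 3, 13}.
57^39 ≡ 78 (mod 79)  [q = 2: ≢ 1 ✓]
57^26 ≡ 1 (mod 79)  [q = 3: ≡ 1 ✗]
57^6 ≡ 52 (mod 79)  [q = 13: ≢ 1 ✓]
57^26 ≡ 1 shows ord(57) | 26, strictly less than φ(79); not a primitive root.

No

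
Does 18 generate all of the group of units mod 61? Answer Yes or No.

Yes

φ(61) = 61 − 1 = 60 = 2^2 · 3 · 5.
18 is a primitive root mod 61 iff 18^(φ(61)/q) ≢ 1 for every prime q | φ(61), i.e. q ∈ {2, 3, 5}.
18^30 ≡ 60 (mod 61)  [q = 2: ≢ 1 ✓]
18^20 ≡ 47 (mod 61)  [q = 3: ≢ 1 ✓]
18^12 ≡ 58 (mod 61)  [q = 5: ≢ 1 ✓]
Every test exponent gives a nontrivial residue, hence 18 generates the full group.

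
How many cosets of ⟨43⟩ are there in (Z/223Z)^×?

2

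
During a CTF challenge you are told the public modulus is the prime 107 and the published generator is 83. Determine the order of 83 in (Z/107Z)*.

By Lagrange's theorem, ord_107(83) divides φ(107) = 107 − 1 = 106 = 2 · 53.
Divisors of 106: 1, 2, 53, 106.
Evaluate successive powers at the divisors of 106:
83^1 ≡ 83 (mod 107)
83^2 ≡ 41 (mod 107)
83^53 ≡ 1 (mod 107) ✓
Therefore the multiplicative order of 83 modulo 107 is 53.

53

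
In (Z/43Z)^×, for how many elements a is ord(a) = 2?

1

φ(43) = 43 − 1 = 42 = 2 · 3 · 7.
Since (Z/43Z)^× is cyclic of order 42, the number of elements of order d is φ(d) when d | 42 and 0 otherwise.
2 | 42, and φ(2) = 2 − 1 = 1.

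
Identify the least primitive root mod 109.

6

φ(109) = 109 − 1 = 108 = 2^2 · 3^3.
g is a primitive root iff g^(108/q) ≢ 1 (mod 109) for each prime q ∈ {2, 3}.
g = 2: 2^54 ≡ 108; 2^36 ≡ 1 — hits 1, so not a primitive root.
g = 3: 3^54 ≡ 1 — hits 1, so not a primitive root.
g = 4: 4^54 ≡ 1 — hits 1, so not a primitive root.
g = 5: 5^54 ≡ 1 — hits 1, so not a primitive root.
g = 6: 6^54 ≡ 108; 6^36 ≡ 63 — none is 1, so 6 is a primitive root.
The smallest primitive root modulo 109 is 6.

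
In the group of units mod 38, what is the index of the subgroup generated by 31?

3

Since 31 ∈ (Z/38Z)^×, its order divides φ(38) = φ(2)·φ(19) = 1·18 = 18 = 2 · 3^2.
Divisors of 18: 1, 2, 3, 6, 9, 18.
Check 31^d mod 38 for each divisor in increasing order:
31^1 ≡ 31
31^2 ≡ 11
31^3 ≡ 37
31^6 ≡ 1
The order of 31 is 6, so the subgroup it generates has 6 elements.
The index is φ(38) / ord(31) = 18 / 6 = 3.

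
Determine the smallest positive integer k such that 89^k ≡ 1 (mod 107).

53

The order of 89 must divide φ(107) = 107 − 1 = 106 = 2 · 53.
Divisors of 106: 1, 2, 53, 106.
Compute 89^d (mod 107) for the divisors d until we hit 1:
89^1 ≡ 89
89^2 ≡ 3
89^53 ≡ 1
The smallest such exponent is 53, so the order of 89 is 53.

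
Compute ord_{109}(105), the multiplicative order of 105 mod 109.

9

ord(105) | φ(109) = 109 − 1 = 108 = 2^2 · 3^3.
Divisors of 108: 1, 2, 3, 4, 6, 9, 12, 18, 27, 36, 54, 108.
Compute 105^d (mod 109) for the divisors d until we hit 1:
105^1 ≡ 105 (mod 109)
105^2 ≡ 16 (mod 109)
105^3 ≡ 45 (mod 109)
105^4 ≡ 38 (mod 109)
105^6 ≡ 63 (mod 109)
105^9 ≡ 1 (mod 109) ✓
Therefore the multiplicative order of 105 modulo 109 is 9.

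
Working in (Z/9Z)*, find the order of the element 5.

ord(5) | φ(9) = φ(3^2) = 3·(3−1) = 6 = 2 · 3.
Divisors of 6: 1, 2, 3, 6.
Test each divisor d:
5^1 ≡ 5 (mod 9)
5^2 ≡ 7 (mod 9)
5^3 ≡ 8 (mod 9)
5^6 ≡ 1 (mod 9) ✓
The smallest such exponent is 6, so the order of 5 is 6.

6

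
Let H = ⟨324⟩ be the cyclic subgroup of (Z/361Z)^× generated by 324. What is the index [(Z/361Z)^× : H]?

Since 324 ∈ (Z/361Z)^×, its order divides φ(361) = φ(19^2) = 19·(19−1) = 342 = 2 · 3^2 · 19.
Divisors of 342: 1, 2, 3, 6, 9, 18, 19, 38, 57, 114, 171, 342.
Evaluate successive powers at the divisors of 342:
324^1 ≡ 324
324^2 ≡ 286
324^3 ≡ 248
324^6 ≡ 134
324^9 ≡ 20
324^18 ≡ 39
324^19 ≡ 1
Thus |⟨324⟩| = ord(324) = 19.
The index is φ(361) / ord(324) = 342 / 19 = 18.

18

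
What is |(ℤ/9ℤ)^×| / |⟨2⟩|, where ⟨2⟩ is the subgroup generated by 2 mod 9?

1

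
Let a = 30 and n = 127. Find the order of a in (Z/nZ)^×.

63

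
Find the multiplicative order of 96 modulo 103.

102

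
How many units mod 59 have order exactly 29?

φ(59) = 59 − 1 = 58 = 2 · 29.
Since (Z/59Z)^× is cyclic of order 58, the number of elements of order d is φ(d) when d | 58 and 0 otherwise.
29 | 58, and φ(29) = 29 − 1 = 28.

28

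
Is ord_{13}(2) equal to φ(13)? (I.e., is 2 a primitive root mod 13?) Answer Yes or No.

Yes

φ(13) = 13 − 1 = 12 = 2^2 · 3.
Test 2^(12/q) mod 13 for each prime factor q of 12:
2^6 ≡ 12 (mod 13)  [q = 2: ≢ 1 ✓]
2^4 ≡ 3 (mod 13)  [q = 3: ≢ 1 ✓]
All checks pass, so 2 has order 12 and is a primitive root modulo 13.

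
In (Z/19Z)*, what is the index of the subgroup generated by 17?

By Lagrange's theorem, ord_19(17) divides φ(19) = 19 − 1 = 18 = 2 · 3^2.
Divisors of 18: 1, 2, 3, 6, 9, 18.
Compute 17^d (mod 19) for the divisors d until we hit 1:
17^1 ≡ 17
17^2 ≡ 4
17^3 ≡ 11
17^6 ≡ 7
17^9 ≡ 1
The order of 17 is 9, so the subgroup it generates has 9 elements.
The index is φ(19) / ord(17) = 18 / 9 = 2.

2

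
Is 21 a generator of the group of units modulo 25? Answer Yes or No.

No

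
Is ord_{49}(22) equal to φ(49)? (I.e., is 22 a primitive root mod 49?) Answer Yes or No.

φ(49) = φ(7^2) = 7·(7−1) = 42 = 2 · 3 · 7.
Test 22^(42/q) mod 49 for each prime factor q of 42:
22^21 ≡ 1 (mod 49)  [q = 2: ≡ 1 ✗]
22^14 ≡ 1 (mod 49)  [q = 3: ≡ 1 ✗]
22^6 ≡ 29 (mod 49)  [q = 7: ≢ 1 ✓]
Since 22^21 ≡ 1, the order of 22 divides 21 < 42, so 22 is not a primitive root.

No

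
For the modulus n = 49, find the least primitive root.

3

φ(49) = φ(7^2) = 7·(7−1) = 42 = 2 · 3 · 7.
g is a primitive root iff g^(42/q) ≢ 1 (mod 49) for each prime q ∈ {2, 3, 7}.
g = 2: 2^21 ≡ 1 — hits 1, so not a primitive root.
g = 3: 3^21 ≡ 48; 3^14 ≡ 30; 3^6 ≡ 43 — none is 1, so 3 is a primitive root.
So 3 is the smallest generator of (Z/49Z)^×.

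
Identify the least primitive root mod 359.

7

φ(359) = 359 − 1 = 358 = 2 · 179.
Test candidates g = 2, 3, … against the prime factors q ∈ {2, 179} of φ(359): g is a generator iff g^(358/q) ≢ 1 for every such q.
g = 2: 2^179 ≡ 1 — hits 1, so not a primitive root.
g = 3: 3^179 ≡ 1 — hits 1, so not a primitive root.
g = 4: 4^179 ≡ 1 — hits 1, so not a primitive root.
g = 5: 5^179 ≡ 1 — hits 1, so not a primitive root.
g = 6: 6^179 ≡ 1 — hits 1, so not a primitive root.
g = 7: 7^179 ≡ 358; 7^2 ≡ 49 — none is 1, so 7 is a primitive root.
Hence the least primitive root of 359 is 7.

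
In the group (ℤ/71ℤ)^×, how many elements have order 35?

24

φ(71) = 71 − 1 = 70 = 2 · 5 · 7.
(Z/71Z)^× is cyclic (|G| = 70); a cyclic group of order m has exactly φ(d) elements of each order d | m, and none otherwise.
35 = 5 · 7 divides 70, and φ(35) = 24.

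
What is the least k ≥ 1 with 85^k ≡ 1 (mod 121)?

110

ord(85) | φ(121) = φ(11^2) = 11·(11−1) = 110 = 2 · 5 · 11.
Divisors of 110: 1, 2, 5, 10, 11, 22, 55, 110.
Test each divisor d:
85^1 ≡ 85
85^2 ≡ 86
85^5 ≡ 65
85^10 ≡ 111
85^11 ≡ 118
85^22 ≡ 9
85^55 ≡ 120
85^110 ≡ 1
Hence ord(85) = 110.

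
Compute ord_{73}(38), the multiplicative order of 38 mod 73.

36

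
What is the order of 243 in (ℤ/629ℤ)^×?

ord(243) | φ(629) = φ(17·37) = (17−1)·(37−1) = 16·36 = 576 = 2^6 · 3^2.
Divisors of 576: 1, 2, 3, 4, 6, 8, 9, 12, 16, 18, 24, 32, 36, 48, 64, 72, 96, 144, 192, 288, 576.
Test each divisor d:
243^1 ≡ 243
243^2 ≡ 552
243^3 ≡ 159
243^4 ≡ 268
243^6 ≡ 121
243^8 ≡ 118
243^9 ≡ 369
243^12 ≡ 174
243^16 ≡ 86
243^18 ≡ 297
243^24 ≡ 84
243^32 ≡ 477
243^36 ≡ 149
243^48 ≡ 137
243^64 ≡ 460
243^72 ≡ 186
243^96 ≡ 528
243^144 ≡ 1
Hence ord(243) = 144.

144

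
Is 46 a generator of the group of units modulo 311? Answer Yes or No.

No

φ(311) = 311 − 1 = 310 = 2 · 5 · 31.
An element g generates (Z/311Z)^× iff g^(310/q) ≢ 1 (mod 311) for each prime q ∈ {2, 5, 31}.
46^155 ≡ 310 (mod 311)  [q = 2: ≢ 1 ✓]
46^62 ≡ 1 (mod 311)  [q = 5: ≡ 1 ✗]
46^10 ≡ 83 (mod 311)  [q = 31: ≢ 1 ✓]
Since 46^62 ≡ 1, the order of 46 divides 62 < 310, so 46 is not a primitive root.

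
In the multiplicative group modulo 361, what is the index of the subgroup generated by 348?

2

The order of 348 must divide φ(361) = φ(19^2) = 19·(19−1) = 342 = 2 · 3^2 · 19.
Divisors of 342: 1, 2, 3, 6, 9, 18, 19, 38, 57, 114, 171, 342.
Check 348^d mod 361 for each divisor in increasing order:
348^1 ≡ 348
348^2 ≡ 169
348^3 ≡ 330
348^6 ≡ 239
348^9 ≡ 172
348^18 ≡ 343
348^19 ≡ 234
348^38 ≡ 245
348^57 ≡ 292
348^114 ≡ 68
348^171 ≡ 1
Thus |⟨348⟩| = ord(348) = 171.
The index is φ(361) / ord(348) = 342 / 171 = 2.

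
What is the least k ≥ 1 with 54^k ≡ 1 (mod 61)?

60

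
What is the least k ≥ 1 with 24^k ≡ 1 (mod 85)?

Since 24 ∈ (Z/85Z)^×, its order divides φ(85) = φ(5·17) = (5−1)·(17−1) = 4·16 = 64 = 2^6.
Divisors of 64: 1, 2, 4, 8, 16, 32, 64.
Evaluate successive powers at the divisors of 64:
24^1 ≡ 24 (mod 85)
24^2 ≡ 66 (mod 85)
24^4 ≡ 21 (mod 85)
24^8 ≡ 16 (mod 85)
24^16 ≡ 1 (mod 85) ✓
So ord_85(24) = 16.

16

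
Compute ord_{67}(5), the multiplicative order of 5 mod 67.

Since 5 ∈ (Z/67Z)^×, its order divides φ(67) = 67 − 1 = 66 = 2 · 3 · 11.
Divisors of 66: 1, 2, 3, 6, 11, 22, 33, 66.
Evaluate successive powers at the divisors of 66:
5^1 ≡ 5 (mod 67)
5^2 ≡ 25 (mod 67)
5^3 ≡ 58 (mod 67)
5^6 ≡ 14 (mod 67)
5^11 ≡ 66 (mod 67)
5^22 ≡ 1 (mod 67) ✓
Therefore the multiplicative order of 5 modulo 67 is 22.

22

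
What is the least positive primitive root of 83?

φ(83) = 83 − 1 = 82 = 2 · 41.
g is a primitive root iff g^(82/q) ≢ 1 (mod 83) for each prime q ∈ {2, 41}.
g = 2: 2^41 ≡ 82; 2^2 ≡ 4 — none is 1, so 2 is a primitive root.
Hence the least primitive root of 83 is 2.

2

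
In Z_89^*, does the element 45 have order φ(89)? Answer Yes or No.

φ(89) = 89 − 1 = 88 = 2^3 · 11.
Test 45^(88/q) mod 89 for each prime factor q of 88:
45^44 ≡ 1 (mod 89)  [q = 2: ≡ 1 ✗]
45^8 ≡ 8 (mod 89)  [q = 11: ≢ 1 ✓]
Since 45^44 ≡ 1, the order of 45 divides 44 < 88, so 45 is not a primitive root.

No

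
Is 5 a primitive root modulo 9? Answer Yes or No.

Yes

φ(9) = φ(3^2) = 3·(3−1) = 6 = 2 · 3.
It suffices to check that the order of 5 is not a proper divisor of 6: compute 5^(6/q) for q ∈ {2, 3}.
5^3 ≡ 8 (mod 9)  [q = 2: ≢ 1 ✓]
5^2 ≡ 7 (mod 9)  [q = 3: ≢ 1 ✓]
None equal 1, so ord_9(5) = 6: 5 is a primitive root.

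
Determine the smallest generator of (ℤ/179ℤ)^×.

2

φ(179) = 179 − 1 = 178 = 2 · 89.
Test candidates g = 2, 3, … against the prime factors q ∈ {2, 89} of φ(179): g is a generator iff g^(178/q) ≢ 1 for every such q.
g = 2: 2^89 ≡ 178; 2^2 ≡ 4 — none is 1, so 2 is a primitive root.
Hence the least primitive root of 179 is 2.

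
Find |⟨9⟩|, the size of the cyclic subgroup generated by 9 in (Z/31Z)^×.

By Lagrange's theorem, ord_31(9) divides φ(31) = 31 − 1 = 30 = 2 · 3 · 5.
Divisors of 30: 1, 2, 3, 5, 6, 10, 15, 30.
Test each divisor d:
9^1 ≡ 9
9^2 ≡ 19
9^3 ≡ 16
9^5 ≡ 25
9^6 ≡ 8
9^10 ≡ 5
9^15 ≡ 1
Therefore the multiplicative order of 9 modulo 31 is 15.

15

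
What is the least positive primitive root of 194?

φ(194) = φ(2)·φ(97) = 1·96 = 96 = 2^5 · 3.
g is a primitive root iff g^(96/q) ≢ 1 (mod 194) for each prime q ∈ {2, 3}.
g = 2: gcd(2, 194) = 2 > 1, not a unit — skip.
g = 3: 3^48 ≡ 1 — hits 1, so not a primitive root.
g = 4: gcd(4, 194) = 2 > 1, not a unit — skip.
g = 5: 5^48 ≡ 193; 5^32 ≡ 35 — none is 1, so 5 is a primitive root.
Hence the least primitive root of 194 is 5.

5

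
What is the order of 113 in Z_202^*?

ord(113) | φ(202) = φ(2)·φ(101) = 1·100 = 100 = 2^2 · 5^2.
Divisors of 100: 1, 2, 4, 5, 10, 20, 25, 50, 100.
Check 113^d mod 202 for each divisor in increasing order:
113^1 ≡ 113 (mod 202)
113^2 ≡ 43 (mod 202)
113^4 ≡ 31 (mod 202)
113^5 ≡ 69 (mod 202)
113^10 ≡ 115 (mod 202)
113^20 ≡ 95 (mod 202)
113^25 ≡ 91 (mod 202)
113^50 ≡ 201 (mod 202)
113^100 ≡ 1 (mod 202) ✓
So ord_202(113) = 100.

100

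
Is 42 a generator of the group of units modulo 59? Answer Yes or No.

Yes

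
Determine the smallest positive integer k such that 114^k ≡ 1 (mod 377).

By Lagrange's theorem, ord_377(114) divides φ(377) = φ(13·29) = (13−1)·(29−1) = 12·28 = 336 = 2^4 · 3 · 7.
Divisors of 336: 1, 2, 3, 4, 6, 7, 8, 12, 14, 16, 21, 24, 28, 42, 48, 56, 84, 112, 168, 336.
Compute 114^d (mod 377) for the divisors d until we hit 1:
114^1 ≡ 114 (mod 377)
114^2 ≡ 178 (mod 377)
114^3 ≡ 311 (mod 377)
114^4 ≡ 16 (mod 377)
114^6 ≡ 209 (mod 377)
114^7 ≡ 75 (mod 377)
114^8 ≡ 256 (mod 377)
114^12 ≡ 326 (mod 377)
114^14 ≡ 347 (mod 377)
114^16 ≡ 315 (mod 377)
114^21 ≡ 12 (mod 377)
114^24 ≡ 339 (mod 377)
114^28 ≡ 146 (mod 377)
114^42 ≡ 144 (mod 377)
114^48 ≡ 313 (mod 377)
114^56 ≡ 204 (mod 377)
114^84 ≡ 1 (mod 377) ✓
The smallest such exponent is 84, so the order of 114 is 84.

84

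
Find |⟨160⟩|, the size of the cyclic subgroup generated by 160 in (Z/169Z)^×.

78

Since 160 ∈ (Z/169Z)^×, its order divides φ(169) = φ(13^2) = 13·(13−1) = 156 = 2^2 · 3 · 13.
Divisors of 156: 1, 2, 3, 4, 6, 12, 13, 26, 39, 52, 78, 156.
Compute 160^d (mod 169) for the divisors d until we hit 1:
160^1 ≡ 160 (mod 169)
160^2 ≡ 81 (mod 169)
160^3 ≡ 116 (mod 169)
160^4 ≡ 139 (mod 169)
160^6 ≡ 105 (mod 169)
160^12 ≡ 40 (mod 169)
160^13 ≡ 147 (mod 169)
160^26 ≡ 146 (mod 169)
160^39 ≡ 168 (mod 169)
160^52 ≡ 22 (mod 169)
160^78 ≡ 1 (mod 169) ✓
Therefore the multiplicative order of 160 modulo 169 is 78.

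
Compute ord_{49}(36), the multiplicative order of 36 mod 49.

The order of 36 must divide φ(49) = φ(7^2) = 7·(7−1) = 42 = 2 · 3 · 7.
Divisors of 42: 1, 2, 3, 6, 7, 14, 21, 42.
Evaluate successive powers at the divisors of 42:
36^1 ≡ 36 (mod 49)
36^2 ≡ 22 (mod 49)
36^3 ≡ 8 (mod 49)
36^6 ≡ 15 (mod 49)
36^7 ≡ 1 (mod 49) ✓
The smallest such exponent is 7, so the order of 36 is 7.

7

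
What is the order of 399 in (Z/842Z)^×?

420

The order of 399 must divide φ(842) = φ(2)·φ(421) = 1·420 = 420 = 2^2 · 3 · 5 · 7.
Divisors of 420: 1, 2, 3, 4, 5, 6, 7, 10, 12, 14, 15, 20, 21, 28, 30, 35, 42, 60, 70, 84, 105, 140, 210, 420.
Check 399^d mod 842 for each divisor in increasing order:
399^1 ≡ 399 (mod 842)
399^2 ≡ 63 (mod 842)
399^3 ≡ 719 (mod 842)
399^4 ≡ 601 (mod 842)
399^5 ≡ 671 (mod 842)
399^6 ≡ 815 (mod 842)
399^7 ≡ 173 (mod 842)
399^10 ≡ 613 (mod 842)
399^12 ≡ 729 (mod 842)
399^14 ≡ 459 (mod 842)
399^15 ≡ 427 (mod 842)
399^20 ≡ 237 (mod 842)
399^21 ≡ 259 (mod 842)
399^28 ≡ 181 (mod 842)
399^30 ≡ 457 (mod 842)
399^35 ≡ 159 (mod 842)
399^42 ≡ 563 (mod 842)
399^60 ≡ 33 (mod 842)
399^70 ≡ 21 (mod 842)
399^84 ≡ 377 (mod 842)
399^105 ≡ 813 (mod 842)
399^140 ≡ 441 (mod 842)
399^210 ≡ 841 (mod 842)
399^420 ≡ 1 (mod 842) ✓
Therefore the multiplicative order of 399 modulo 842 is 420.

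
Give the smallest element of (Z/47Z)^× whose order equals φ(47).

5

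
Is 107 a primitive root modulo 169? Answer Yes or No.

φ(169) = φ(13^2) = 13·(13−1) = 156 = 2^2 · 3 · 13.
107 is a primitive root mod 169 iff 107^(φ(169)/q) ≢ 1 for every prime q | φ(169), i.e. q ∈ {2, 3, 13}.
107^78 ≡ 1 (mod 169)  [q = 2: ≡ 1 ✗]
107^52 ≡ 146 (mod 169)  [q = 3: ≢ 1 ✓]
107^12 ≡ 14 (mod 169)  [q = 13: ≢ 1 ✓]
107^78 ≡ 1 shows ord(107) | 78, strictly less than φ(169); not a primitive root.

No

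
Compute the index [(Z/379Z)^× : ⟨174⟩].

Since 174 ∈ (Z/379Z)^×, its order divides φ(379) = 379 − 1 = 378 = 2 · 3^3 · 7.
Divisors of 378: 1, 2, 3, 6, 7, 9, 14, 18, 21, 27, 42, 54, 63, 126, 189, 378.
Evaluate successive powers at the divisors of 378:
174^1 ≡ 174 (mod 379)
174^2 ≡ 335 (mod 379)
174^3 ≡ 303 (mod 379)
174^6 ≡ 91 (mod 379)
174^7 ≡ 295 (mod 379)
174^9 ≡ 285 (mod 379)
174^14 ≡ 234 (mod 379)
174^18 ≡ 119 (mod 379)
174^21 ≡ 52 (mod 379)
174^27 ≡ 184 (mod 379)
174^42 ≡ 51 (mod 379)
174^54 ≡ 125 (mod 379)
174^63 ≡ 378 (mod 379)
174^126 ≡ 1 (mod 379) ✓
So ord_379(174) = 126, hence |⟨174⟩| = 126.
Index = |(Z/379Z)^×| / |⟨174⟩| = 378 / 126 = 3.

3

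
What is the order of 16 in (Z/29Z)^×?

7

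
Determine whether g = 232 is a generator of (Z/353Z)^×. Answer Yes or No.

φ(353) = 353 − 1 = 352 = 2^5 · 11.
An element g generates (Z/353Z)^× iff g^(352/q) ≢ 1 (mod 353) for each prime q ∈ {2, 11}.
232^176 ≡ 1 (mod 353)  [q = 2: ≡ 1 ✗]
232^32 ≡ 58 (mod 353)  [q = 11: ≢ 1 ✓]
Since 232^176 ≡ 1, the order of 232 divides 176 < 352, so 232 is not a primitive root.

No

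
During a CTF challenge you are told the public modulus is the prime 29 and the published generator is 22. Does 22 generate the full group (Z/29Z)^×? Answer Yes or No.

φ(29) = 29 − 1 = 28 = 2^2 · 7.
It suffices to check that the order of 22 is not a proper divisor of 28: compute 22^(28/q) for q ∈ {2, 7}.
22^14 ≡ 1 (mod 29)  [q = 2: ≡ 1 ✗]
22^4 ≡ 23 (mod 29)  [q = 7: ≢ 1 ✓]
Since 22^14 ≡ 1, the order of 22 divides 14 < 28, so 22 is not a primitive root.

No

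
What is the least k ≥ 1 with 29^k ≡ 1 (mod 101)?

Since 29 ∈ (Z/101Z)^×, its order divides φ(101) = 101 − 1 = 100 = 2^2 · 5^2.
Divisors of 100: 1, 2, 4, 5, 10, 20, 25, 50, 100.
Check 29^d mod 101 for each divisor in increasing order:
29^1 ≡ 29 (mod 101)
29^2 ≡ 33 (mod 101)
29^4 ≡ 79 (mod 101)
29^5 ≡ 69 (mod 101)
29^10 ≡ 14 (mod 101)
29^20 ≡ 95 (mod 101)
29^25 ≡ 91 (mod 101)
29^50 ≡ 100 (mod 101)
29^100 ≡ 1 (mod 101) ✓
Hence ord(29) = 100.

100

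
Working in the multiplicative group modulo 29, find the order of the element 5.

The order of 5 must divide φ(29) = 29 − 1 = 28 = 2^2 · 7.
Divisors of 28: 1, 2, 4, 7, 14, 28.
Evaluate successive powers at the divisors of 28:
5^1 ≡ 5 (mod 29)
5^2 ≡ 25 (mod 29)
5^4 ≡ 16 (mod 29)
5^7 ≡ 28 (mod 29)
5^14 ≡ 1 (mod 29) ✓
So ord_29(5) = 14.

14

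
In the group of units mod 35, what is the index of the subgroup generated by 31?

ord(31) | φ(35) = φ(5·7) = (5−1)·(7−1) = 4·6 = 24 = 2^3 · 3.
Divisors of 24: 1, 2, 3, 4, 6, 8, 12, 24.
Evaluate successive powers at the divisors of 24:
31^1 ≡ 31
31^2 ≡ 16
31^3 ≡ 6
31^4 ≡ 11
31^6 ≡ 1
The order of 31 is 6, so the subgroup it generates has 6 elements.
[(Z/35Z)^× : ⟨31⟩] = 24/6 = 4.

4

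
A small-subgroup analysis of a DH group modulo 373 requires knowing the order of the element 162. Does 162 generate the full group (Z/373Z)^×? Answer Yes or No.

Yes

φ(373) = 373 − 1 = 372 = 2^2 · 3 · 31.
Test 162^(372/q) mod 373 for each prime factor q of 372:
162^186 ≡ 372 (mod 373)  [q = 2: ≢ 1 ✓]
162^124 ≡ 88 (mod 373)  [q = 3: ≢ 1 ✓]
162^12 ≡ 360 (mod 373)  [q = 31: ≢ 1 ✓]
Every test exponent gives a nontrivial residue, hence 162 generates the full group.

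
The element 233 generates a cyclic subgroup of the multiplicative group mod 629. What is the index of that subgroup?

By Lagrange's theorem, ord_629(233) divides φ(629) = φ(17·37) = (17−1)·(37−1) = 16·36 = 576 = 2^6 · 3^2.
Divisors of 576: 1, 2, 3, 4, 6, 8, 9, 12, 16, 18, 24, 32, 36, 48, 64, 72, 96, 144, 192, 288, 576.
Test each divisor d:
233^1 ≡ 233
233^2 ≡ 195
233^3 ≡ 147
233^4 ≡ 285
233^6 ≡ 223
233^8 ≡ 84
233^9 ≡ 73
233^12 ≡ 38
233^16 ≡ 137
233^18 ≡ 297
233^24 ≡ 186
233^32 ≡ 528
233^36 ≡ 149
233^48 ≡ 1
So ord_629(233) = 48, hence |⟨233⟩| = 48.
The index is φ(629) / ord(233) = 576 / 48 = 12.

12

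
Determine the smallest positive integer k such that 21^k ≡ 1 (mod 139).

By Lagrange's theorem, ord_139(21) divides φ(139) = 139 − 1 = 138 = 2 · 3 · 23.
Divisors of 138: 1, 2, 3, 6, 23, 46, 69, 138.
Test each divisor d:
21^1 ≡ 21 (mod 139)
21^2 ≡ 24 (mod 139)
21^3 ≡ 87 (mod 139)
21^6 ≡ 63 (mod 139)
21^23 ≡ 97 (mod 139)
21^46 ≡ 96 (mod 139)
21^69 ≡ 138 (mod 139)
21^138 ≡ 1 (mod 139) ✓
The smallest such exponent is 138, so the order of 21 is 138.

138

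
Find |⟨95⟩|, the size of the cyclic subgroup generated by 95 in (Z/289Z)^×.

Since 95 ∈ (Z/289Z)^×, its order divides φ(289) = φ(17^2) = 17·(17−1) = 272 = 2^4 · 17.
Divisors of 272: 1, 2, 4, 8, 16, 17, 34, 68, 136, 272.
Check 95^d mod 289 for each divisor in increasing order:
95^1 ≡ 95 (mod 289)
95^2 ≡ 66 (mod 289)
95^4 ≡ 21 (mod 289)
95^8 ≡ 152 (mod 289)
95^16 ≡ 273 (mod 289)
95^17 ≡ 214 (mod 289)
95^34 ≡ 134 (mod 289)
95^68 ≡ 38 (mod 289)
95^136 ≡ 288 (mod 289)
95^272 ≡ 1 (mod 289) ✓
Therefore the multiplicative order of 95 modulo 289 is 272.

272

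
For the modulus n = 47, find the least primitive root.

5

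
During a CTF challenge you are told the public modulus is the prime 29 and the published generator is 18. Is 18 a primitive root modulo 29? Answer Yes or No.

Yes

φ(29) = 29 − 1 = 28 = 2^2 · 7.
An element g generates (Z/29Z)^× iff g^(28/q) ≢ 1 (mod 29) for each prime q ∈ {2, 7}.
18^14 ≡ 28 (mod 29)  [q = 2: ≢ 1 ✓]
18^4 ≡ 25 (mod 29)  [q = 7: ≢ 1 ✓]
None equal 1, so ord_29(18) = 28: 18 is a primitive root.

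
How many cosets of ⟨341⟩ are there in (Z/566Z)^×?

The order of 341 must divide φ(566) = φ(2)·φ(283) = 1·282 = 282 = 2 · 3 · 47.
Divisors of 282: 1, 2, 3, 6, 47, 94, 141, 282.
Evaluate successive powers at the divisors of 282:
341^1 ≡ 341
341^2 ≡ 251
341^3 ≡ 125
341^6 ≡ 343
341^47 ≡ 565
341^94 ≡ 1
Thus |⟨341⟩| = ord(341) = 94.
The index is φ(566) / ord(341) = 282 / 94 = 3.

3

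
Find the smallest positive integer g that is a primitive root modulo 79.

φ(79) = 79 − 1 = 78 = 2 · 3 · 13.
g is a primitive root iff g^(78/q) ≢ 1 (mod 79) for each prime q ∈ {2, 3, 13}.
g = 2: 2^39 ≡ 1 — hits 1, so not a primitive root.
g = 3: 3^39 ≡ 78; 3^26 ≡ 23; 3^6 ≡ 18 — none is 1, so 3 is a primitive root.
So 3 is the smallest generator of (Z/79Z)^×.

3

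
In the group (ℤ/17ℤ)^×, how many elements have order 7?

0

φ(17) = 17 − 1 = 16 = 2^4.
In a cyclic group of order 16, there are φ(d) elements of order d for each divisor d of 16, and zero for non-divisors.
7 does not divide 16, so no element of (Z/17Z)^× has order 7.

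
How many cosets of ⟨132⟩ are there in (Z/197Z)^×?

4

By Lagrange's theorem, ord_197(132) divides φ(197) = 197 − 1 = 196 = 2^2 · 7^2.
Divisors of 196: 1, 2, 4, 7, 14, 28, 49, 98, 196.
Compute 132^d (mod 197) for the divisors d until we hit 1:
132^1 ≡ 132
132^2 ≡ 88
132^4 ≡ 61
132^7 ≡ 164
132^14 ≡ 104
132^28 ≡ 178
132^49 ≡ 1
The order of 132 is 49, so the subgroup it generates has 49 elements.
The index is φ(197) / ord(132) = 196 / 49 = 4.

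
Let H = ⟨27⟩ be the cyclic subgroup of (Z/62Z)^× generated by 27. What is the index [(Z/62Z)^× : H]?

3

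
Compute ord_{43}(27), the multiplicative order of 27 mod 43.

By Lagrange's theorem, ord_43(27) divides φ(43) = 43 − 1 = 42 = 2 · 3 · 7.
Divisors of 42: 1, 2, 3, 6, 7, 14, 21, 42.
Test each divisor d:
27^1 ≡ 27
27^2 ≡ 41
27^3 ≡ 32
27^6 ≡ 35
27^7 ≡ 42
27^14 ≡ 1
The smallest such exponent is 14, so the order of 27 is 14.

14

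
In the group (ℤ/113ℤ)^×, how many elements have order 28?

φ(113) = 113 − 1 = 112 = 2^4 · 7.
In a cyclic group of order 112, there are φ(d) elements of order d for each divisor d of 112, and zero for non-divisors.
28 = 2^2 · 7 divides 112, and φ(28) = 12.

12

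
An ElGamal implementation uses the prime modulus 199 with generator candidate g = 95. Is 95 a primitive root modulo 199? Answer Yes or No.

φ(199) = 199 − 1 = 198 = 2 · 3^2 · 11.
95 is a primitive root mod 199 iff 95^(φ(199)/q) ≢ 1 for every prime q | φ(199), i.e. q ∈ {2, 3, 11}.
95^99 ≡ 198 (mod 199)  [q = 2: ≢ 1 ✓]
95^66 ≡ 106 (mod 199)  [q = 3: ≢ 1 ✓]
95^18 ≡ 18 (mod 199)  [q = 11: ≢ 1 ✓]
All checks pass, so 95 has order 198 and is a primitive root modulo 199.

Yes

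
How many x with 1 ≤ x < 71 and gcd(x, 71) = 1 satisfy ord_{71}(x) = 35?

24

φ(71) = 71 − 1 = 70 = 2 · 5 · 7.
Since (Z/71Z)^× is cyclic of order 70, the number of elements of order d is φ(d) when d | 70 and 0 otherwise.
35 = 5 · 7 divides 70, and φ(35) = 24.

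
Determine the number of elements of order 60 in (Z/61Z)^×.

16

φ(61) = 61 − 1 = 60 = 2^2 · 3 · 5.
In a cyclic group of order 60, there are φ(d) elements of order d for each divisor d of 60, and zero for non-divisors.
60 = 2^2 · 3 · 5 divides 60, and φ(60) = 16.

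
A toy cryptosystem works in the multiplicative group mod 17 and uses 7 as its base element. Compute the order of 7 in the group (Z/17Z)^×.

16

ord(7) | φ(17) = 17 − 1 = 16 = 2^4.
Divisors of 16: 1, 2, 4, 8, 16.
Compute 7^d (mod 17) for the divisors d until we hit 1:
7^1 ≡ 7 (mod 17)
7^2 ≡ 15 (mod 17)
7^4 ≡ 4 (mod 17)
7^8 ≡ 16 (mod 17)
7^16 ≡ 1 (mod 17) ✓
Therefore the multiplicative order of 7 modulo 17 is 16.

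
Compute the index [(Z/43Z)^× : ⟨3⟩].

Since 3 ∈ (Z/43Z)^×, its order divides φ(43) = 43 − 1 = 42 = 2 · 3 · 7.
Divisors of 42: 1, 2, 3, 6, 7, 14, 21, 42.
Test each divisor d:
3^1 ≡ 3
3^2 ≡ 9
3^3 ≡ 27
3^6 ≡ 41
3^7 ≡ 37
3^14 ≡ 36
3^21 ≡ 42
3^42 ≡ 1
Thus |⟨3⟩| = ord(3) = 42.
The index is φ(43) / ord(3) = 42 / 42 = 1.

1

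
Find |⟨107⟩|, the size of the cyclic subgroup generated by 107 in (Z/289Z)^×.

The order of 107 must divide φ(289) = φ(17^2) = 17·(17−1) = 272 = 2^4 · 17.
Divisors of 272: 1, 2, 4, 8, 16, 17, 34, 68, 136, 272.
Test each divisor d:
107^1 ≡ 107 (mod 289)
107^2 ≡ 178 (mod 289)
107^4 ≡ 183 (mod 289)
107^8 ≡ 254 (mod 289)
107^16 ≡ 69 (mod 289)
107^17 ≡ 158 (mod 289)
107^34 ≡ 110 (mod 289)
107^68 ≡ 251 (mod 289)
107^136 ≡ 288 (mod 289)
107^272 ≡ 1 (mod 289) ✓
The smallest such exponent is 272, so the order of 107 is 272.

272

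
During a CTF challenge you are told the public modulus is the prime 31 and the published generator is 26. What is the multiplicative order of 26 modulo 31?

The order of 26 must divide φ(31) = 31 − 1 = 30 = 2 · 3 · 5.
Divisors of 30: 1, 2, 3, 5, 6, 10, 15, 30.
Check 26^d mod 31 for each divisor in increasing order:
26^1 ≡ 26 (mod 31)
26^2 ≡ 25 (mod 31)
26^3 ≡ 30 (mod 31)
26^5 ≡ 6 (mod 31)
26^6 ≡ 1 (mod 31) ✓
So ord_31(26) = 6.

6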